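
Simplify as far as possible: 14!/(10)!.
24,024

Explanation: This equals 14×13×...×11 = 24,024.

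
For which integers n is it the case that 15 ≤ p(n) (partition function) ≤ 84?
7, 8, 9, 10, 11, 12
Tabulating p(n) via p(n) = p(n−1) + p(n−2) − p(n−5) − p(n−7) + …: p(6)=11; p(7)=15; p(8)=22; p(9)=30; p(10)=42; p(11)=56; p(12)=77; p(13)=101. So valid n = 7, 8, 9, 10, 11, 12.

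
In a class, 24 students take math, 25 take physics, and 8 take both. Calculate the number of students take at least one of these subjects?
41
|A∪B| = |A|+|B|-|A∩B| = 24+25-8 = 41.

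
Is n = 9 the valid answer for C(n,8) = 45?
No

Explanation: C(9,8) = 9·8·7·6·5·4·3·2/8! = 362,880/40,320 = 9, which does not equal 45.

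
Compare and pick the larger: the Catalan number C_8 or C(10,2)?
C_8 = C(16,8)/(8+1) = 12,870/9 = 1,430; C(10,2) = 45.
Final answer: C_8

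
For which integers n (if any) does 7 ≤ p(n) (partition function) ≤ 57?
5, 6, 7, 8, 9, 10, 11

Explanation: Tabulating p(n) via p(n) = p(n−1) + p(n−2) − p(n−5) − p(n−7) + …: p(4)=5; p(5)=7; p(6)=11; p(7)=15; p(8)=22; p(9)=30; p(10)=42; p(11)=56; p(12)=77. So valid n = 5, 6, 7, 8, 9, 10, 11.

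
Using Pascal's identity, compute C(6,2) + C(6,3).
35

Solution: C(6,2) + C(6,3) = C(7,3) = 35.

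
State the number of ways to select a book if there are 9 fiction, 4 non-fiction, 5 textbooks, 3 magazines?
By the addition principle: 9 + 4 + 5 + 3 = 21.
Final answer: 21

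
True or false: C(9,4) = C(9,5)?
True

Explanation: C(9,4) = C(9,9-4) by the symmetry property; both equal 126.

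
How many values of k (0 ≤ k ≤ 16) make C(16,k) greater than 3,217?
7

Solution: Row 16 is unimodal and symmetric about k=16/2. C(16,4)=1,820 ≤ 3,217; C(16,5)=4,368 > 3,217; by symmetry C(16,k) > 3,217 for k = 5..11. That's 11 - 5 + 1 = 7 values.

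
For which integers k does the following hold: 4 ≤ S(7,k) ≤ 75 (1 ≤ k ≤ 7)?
2, 6
S(7,1)=1; S(7,2)=63; S(7,3)=301; S(7,4)=350; S(7,5)=140; S(7,6)=21; S(7,7)=1. So valid k = 2, 6.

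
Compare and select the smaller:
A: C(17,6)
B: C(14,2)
B
A=C(17,6)=12,376, B=C(14,2)=91.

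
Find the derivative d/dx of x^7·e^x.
(7x^6 + x^7)e^x

Solution: Product rule: d/dx[x^7]·e^x + x^7·d/dx[e^x] = 7x^{6}e^x + x^7e^x.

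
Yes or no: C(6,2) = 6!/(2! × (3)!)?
The correct denominator is 2!×4!, giving C(6,2) = 15; the stated RHS is 6!/(2!×3!) = 60 ≠ 15, so the statement does not hold.
Final answer: No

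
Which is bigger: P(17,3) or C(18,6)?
C(18,6)

Solution: P(17,3)=4,080, C(18,6)=18,564.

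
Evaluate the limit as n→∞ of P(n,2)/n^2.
1

Explanation: P(n,2) = n(n-1) ≈ n^2 for large n. Limit = 1.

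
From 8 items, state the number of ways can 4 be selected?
70
C(8,4) = 8! / (4! × (8-4)!)
         = 8! / (4! × 4!)
         = 70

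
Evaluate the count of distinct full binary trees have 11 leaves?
16,796

Working:
Using the Catalan number formula: C_n = C(2n, n) / (n+1)
C_10 = C(20, 10) / (10+1)
     = 184756 / 11
     = 16,796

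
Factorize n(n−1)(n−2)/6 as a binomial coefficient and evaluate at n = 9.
C(n,3); C(9,3) = 84

Working:
n(n−1)(n−2)/6 = n!/(3!(n−3)!) = C(n,3). At n = 9: C(9,3) = 84.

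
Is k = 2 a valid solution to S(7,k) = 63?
S(7,2) = 2·S(6,2) + S(6,1) = 2·31 + 1 = 63, which equals 63.

Answer: Yes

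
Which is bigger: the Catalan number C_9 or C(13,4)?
C_9

Explanation: C_9 = C(18,9)/(9+1) = 48,620/10 = 4,862; C(13,4) = 715.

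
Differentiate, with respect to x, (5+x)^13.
13(5+x)^12

Using the power rule: d/dx (5+x)^13 = 13(5+x)^{12}.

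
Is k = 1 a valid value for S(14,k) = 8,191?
No
S(14,1) = 1·S(13,1) + S(13,0) = 1·1 + 0 = 1, which does not equal 8,191.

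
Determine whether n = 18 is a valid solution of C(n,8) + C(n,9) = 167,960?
No

Solution: C(18,8) + C(18,9) = 43,758 + 48,620 = 92,378, which does not equal 167,960.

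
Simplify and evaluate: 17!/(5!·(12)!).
6,188

Working:
This is C(17,5) = 6,188.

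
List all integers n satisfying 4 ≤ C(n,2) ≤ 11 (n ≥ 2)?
4, 5

Solution: C(3,2)=3; C(4,2)=6; C(5,2)=10; C(6,2)=15. So valid n = 4, 5.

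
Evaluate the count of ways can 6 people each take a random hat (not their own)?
265
Using D(n) = (n-1)[D(n-1) + D(n-2)]:
D(6) = (6-1) × [D(5) + D(4)]
      = 5 × [44 + 9]
      = 5 × 53
      = 265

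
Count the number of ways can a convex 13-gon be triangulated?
58,786

Working:
Using the Catalan number formula: C_n = C(2n, n) / (n+1)
C_11 = C(22, 11) / (11+1)
     = 705432 / 12
     = 58,786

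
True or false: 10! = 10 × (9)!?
True

Solution: By definition n! = n × (n-1)!, so 10! = 10 × 9!.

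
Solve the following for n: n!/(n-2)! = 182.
14

n!/(n-2)! = n×(n-1), a product of 2 consecutive integers ≈ (n−0.5)^2. 182^(1/2) + 0.5 ≈ 14.0; check n = 14: 14×13 = 182 ✓. So n = 14.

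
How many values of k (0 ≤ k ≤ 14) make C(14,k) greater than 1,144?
5
Row 14 is unimodal and symmetric about k=14/2. C(14,4)=1,001 ≤ 1,144; C(14,5)=2,002 > 1,144; by symmetry C(14,k) > 1,144 for k = 5..9. That's 9 - 5 + 1 = 5 values.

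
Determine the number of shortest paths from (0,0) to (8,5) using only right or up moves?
1,287

Explanation: Choose 8 rights from 13 moves: C(13,8) = 1,287.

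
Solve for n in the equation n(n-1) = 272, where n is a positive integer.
17

Reasoning: n² − n − 272 = 0, so n = (1 ± √(1 + 4·272))/2 = (1 ± √1,089)/2 = (1 ± 33)/2, i.e. n = 17 or n = -16. Taking the positive root, n = 17 (check: 17×16 = 272).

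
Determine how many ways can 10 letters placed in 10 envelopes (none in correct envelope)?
Using D(n) = (n-1)[D(n-1) + D(n-2)]:
D(10) = (10-1) × [D(9) + D(8)]
      = 9 × [133496 + 14833]
      = 9 × 148329
      = 1,334,961

Answer: 1,334,961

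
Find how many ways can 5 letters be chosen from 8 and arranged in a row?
6,720

P(8,5) = 8!/(8-5)! = 6,720.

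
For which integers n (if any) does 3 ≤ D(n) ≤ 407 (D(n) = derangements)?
4, 5, 6

Solution: Using D(n) = (n−1)[D(n−1) + D(n−2)] with D(1)=0, D(2)=1: D(3)=2; D(4)=9; D(5)=44; D(6)=265; D(7)=1,854. So valid n = 4, 5, 6.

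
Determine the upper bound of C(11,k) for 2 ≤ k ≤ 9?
462
C(11,k) is maximised at the centre of the row: C(11,5) = 462.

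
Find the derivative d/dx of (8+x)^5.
Using the power rule: d/dx (8+x)^5 = 5(8+x)^{4}.

Answer: 5(8+x)^4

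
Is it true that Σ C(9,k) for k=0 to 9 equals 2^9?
True

Solution: Binomial theorem: Σ C(9,k) = (1+1)^9 = 2^9 = 512; RHS 2^9 = 512.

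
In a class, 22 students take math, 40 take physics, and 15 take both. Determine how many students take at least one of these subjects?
47

Working:
|A∪B| = |A|+|B|-|A∩B| = 22+40-15 = 47.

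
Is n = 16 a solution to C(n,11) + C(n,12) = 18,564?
No

C(16,11) + C(16,12) = 4,368 + 1,820 = 6,188, which does not equal 18,564.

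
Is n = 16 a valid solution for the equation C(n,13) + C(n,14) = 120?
No

Solution: C(16,13) + C(16,14) = 560 + 120 = 680, which does not equal 120.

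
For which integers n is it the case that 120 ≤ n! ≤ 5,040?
n! is strictly increasing; 5! = 120 and 7! = 5,040, so valid n = 5, 6, 7.

Answer: 5, 6, 7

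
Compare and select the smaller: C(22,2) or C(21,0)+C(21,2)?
C(21,0)+C(21,2)

Solution: C(22,2)=231; C(21,0)+C(21,2)=1+210=211.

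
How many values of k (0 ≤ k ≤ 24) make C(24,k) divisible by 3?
16
Checking C(24,k) mod 3 for k = 0..24: divisible at k = 1, 2, 4, 5, 7, 8, 10, 11, 13, 14, 16, 17, 19, 20, 22, 23. That's 16 values.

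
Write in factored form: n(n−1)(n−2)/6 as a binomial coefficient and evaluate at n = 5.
n(n−1)(n−2)/6 = n!/(3!(n−3)!) = C(n,3). At n = 5: C(5,3) = 10.

Answer: C(n,3); C(5,3) = 10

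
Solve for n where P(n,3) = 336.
P(n,3) = n(n−1)(n−2) is increasing in n; n(n−1)(n−2) ≈ (n−1)^3 = 336 gives n ≈ 8.0. Check: P(6,3) = 120, P(7,3) = 210, P(8,3) = 336 ✓. So n = 8.
Final answer: 8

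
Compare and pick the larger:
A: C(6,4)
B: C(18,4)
B
A=C(6,4)=15, B=C(18,4)=3,060.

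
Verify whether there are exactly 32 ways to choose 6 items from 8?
False

Explanation: C(8,6) = 28 ≠ 32.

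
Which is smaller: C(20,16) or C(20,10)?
C(20,16)=4,845, C(20,10)=184,756.

Answer: C(20,16)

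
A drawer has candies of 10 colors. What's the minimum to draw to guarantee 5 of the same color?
41

Reasoning: Worst case: 4 of each = 40. One more: 41.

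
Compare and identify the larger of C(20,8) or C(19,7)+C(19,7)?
C(20,8)

Reasoning: C(20,8)=125,970; C(19,7)+C(19,7)=50,388+50,388=100,776.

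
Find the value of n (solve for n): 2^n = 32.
5

2^5 = 32, so n = 5.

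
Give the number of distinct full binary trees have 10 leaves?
4,862
Using the Catalan number formula: C_n = C(2n, n) / (n+1)
C_9 = C(18, 9) / (9+1)
     = 48620 / 10
     = 4,862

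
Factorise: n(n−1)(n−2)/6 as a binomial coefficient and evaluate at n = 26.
C(n,3); C(26,3) = 2,600

n(n−1)(n−2)/6 = n!/(3!(n−3)!) = C(n,3). At n = 26: C(26,3) = 2,600.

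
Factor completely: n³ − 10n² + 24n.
n(n − 4)(n − 6)

Explanation: n³ − 10n² + 24n = n(n² − 10n + 24) = n(n − 4)(n − 6).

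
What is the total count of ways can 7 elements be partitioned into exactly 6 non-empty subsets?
This equals S(7,6), the Stirling number of the 2nd kind.
Using the Stirling recurrence: S(n,k) = k·S(n-1,k) + S(n-1,k-1)
S(7,6) = 6·S(6,6) + S(6,5)
         = 6·1 + 15
         = 6 + 15
         = 21

Answer: 21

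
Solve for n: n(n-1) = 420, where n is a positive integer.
21

Solution: n² − n − 420 = 0, so n = (1 ± √(1 + 4·420))/2 = (1 ± √1,681)/2 = (1 ± 41)/2, i.e. n = 21 or n = -20. Taking the positive root, n = 21 (check: 21×20 = 420).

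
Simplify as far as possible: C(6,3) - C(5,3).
10

Solution: C(6,3) - C(5,3) = C(5,2) = 10.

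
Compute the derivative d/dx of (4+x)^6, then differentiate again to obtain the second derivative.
30(4+x)^4

First derivative: 6(4+x)^{5}. Second derivative: 6·5·(4+x)^{4} = 30(4+x)^{4}.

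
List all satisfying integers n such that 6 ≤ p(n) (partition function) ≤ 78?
5, 6, 7, 8, 9, 10, 11, 12

Reasoning: Tabulating p(n) via p(n) = p(n−1) + p(n−2) − p(n−5) − p(n−7) + …: p(4)=5; p(5)=7; p(6)=11; p(7)=15; p(8)=22; p(9)=30; p(10)=42; p(11)=56; p(12)=77; p(13)=101. So valid n = 5, 6, 7, 8, 9, 10, 11, 12.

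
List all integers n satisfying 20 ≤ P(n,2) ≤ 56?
5, 6, 7, 8
P(4,2)=12; P(5,2)=20; P(6,2)=30; P(7,2)=42; P(8,2)=56; P(9,2)=72. So valid n = 5, 6, 7, 8.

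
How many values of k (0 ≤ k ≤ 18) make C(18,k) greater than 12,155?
7

Solution: Row 18 is unimodal and symmetric about k=18/2. C(18,5)=8,568 ≤ 12,155; C(18,6)=18,564 > 12,155; by symmetry C(18,k) > 12,155 for k = 6..12. That's 12 - 6 + 1 = 7 values.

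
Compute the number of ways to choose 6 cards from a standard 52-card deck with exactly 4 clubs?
529,815

Reasoning: 13 clubs and 39 non-clubs: C(13,4) × C(39,2) = 715 × 741 = 529,815.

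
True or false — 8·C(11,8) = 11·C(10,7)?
True

Reasoning: Absorption identity k·C(n,k) = n·C(n-1,k-1). LHS = 8·165 = 1,320; RHS = 11·120 = 1,320.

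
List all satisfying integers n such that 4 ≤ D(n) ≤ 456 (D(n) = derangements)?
4, 5, 6

Working:
Using D(n) = (n−1)[D(n−1) + D(n−2)] with D(1)=0, D(2)=1: D(3)=2; D(4)=9; D(5)=44; D(6)=265; D(7)=1,854. So valid n = 4, 5, 6.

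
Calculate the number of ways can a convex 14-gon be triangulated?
208,012

Working:
Using the Catalan number formula: C_n = C(2n, n) / (n+1)
C_12 = C(24, 12) / (12+1)
     = 2704156 / 13
     = 208,012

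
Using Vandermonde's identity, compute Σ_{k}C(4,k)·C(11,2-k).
105

Explanation: = C(4+11,2) = C(15,2) = 105.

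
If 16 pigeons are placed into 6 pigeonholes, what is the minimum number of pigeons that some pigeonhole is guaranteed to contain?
3

Solution: Pigeonhole: ⌈16/6⌉ = 3.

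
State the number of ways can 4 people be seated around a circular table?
6

Explanation: Circular arrangements: (4-1)! = 6.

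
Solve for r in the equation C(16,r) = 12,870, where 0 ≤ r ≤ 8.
8

Reasoning: C(16,r) is increasing for 0 ≤ r ≤ 8. Stepping up (C(16,r+1) = C(16,r)·(16−r)/(r+1)): C(16,1) = 16, C(16,2) = 120, C(16,3) = 560, C(16,4) = 1,820, C(16,5) = 4,368, C(16,6) = 8,008, C(16,7) = 11,440, C(16,8) = 12,870 ✓. So r = 8.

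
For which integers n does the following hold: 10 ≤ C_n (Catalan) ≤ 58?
4, 5

Working:
C_3=5; C_4=14; C_5=42; C_6=132. So valid n = 4, 5.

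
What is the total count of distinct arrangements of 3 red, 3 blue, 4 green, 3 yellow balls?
1,201,200
Multinomial: 13!/(3! × 3! × 4! × 3!) = 1,201,200.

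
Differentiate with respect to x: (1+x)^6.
6(1+x)^5
Using the power rule: d/dx (1+x)^6 = 6(1+x)^{5}.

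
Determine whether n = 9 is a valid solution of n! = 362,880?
Yes

Explanation: 9! = 9·8! = 9·40,320 = 362,880, which equals 362,880.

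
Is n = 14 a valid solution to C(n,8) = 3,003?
Yes

Reasoning: C(14,8) = 14·13·12·11·10·9·8·7/8! = 121,080,960/40,320 = 3,003, which equals 3,003.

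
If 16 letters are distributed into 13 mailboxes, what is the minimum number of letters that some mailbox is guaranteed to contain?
2

Pigeonhole: ⌈16/13⌉ = 2.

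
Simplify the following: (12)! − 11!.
439,084,800

Reasoning: (12)! − 11! = (12)·11! − 11! = (12−1)·11! = 11·11! = 439,084,800.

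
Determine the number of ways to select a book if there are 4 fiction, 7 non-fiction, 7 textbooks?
By the addition principle: 4 + 7 + 7 = 18.
Final answer: 18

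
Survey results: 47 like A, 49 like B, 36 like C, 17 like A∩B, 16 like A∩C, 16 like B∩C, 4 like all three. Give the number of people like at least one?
87

Solution: |A∪B∪C| = 47+49+36-17-16-16+4 = 87.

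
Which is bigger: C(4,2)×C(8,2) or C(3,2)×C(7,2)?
C(4,2)×C(8,2)

C(4,2)×C(8,2)=168, C(3,2)×C(7,2)=63.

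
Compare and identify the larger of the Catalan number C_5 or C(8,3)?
C(8,3)

C_5 = C(10,5)/(5+1) = 252/6 = 42; C(8,3) = 56.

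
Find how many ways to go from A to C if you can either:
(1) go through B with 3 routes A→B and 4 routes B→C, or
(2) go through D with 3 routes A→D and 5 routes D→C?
27

Reasoning: Route via B: 3×4=12. Route via D: 3×5=15. Total: 27.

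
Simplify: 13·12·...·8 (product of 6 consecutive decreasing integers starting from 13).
1,235,520

This is P(13,6) = 13!/(7)! = 1,235,520.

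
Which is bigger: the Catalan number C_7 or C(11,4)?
C_7

C_7 = C(14,7)/(7+1) = 3,432/8 = 429; C(11,4) = 330.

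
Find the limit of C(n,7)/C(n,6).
∞

C(n,7)/C(n,6) = (n-6)/7 → ∞ as n → ∞.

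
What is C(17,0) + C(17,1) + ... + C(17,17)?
Sum of binomial coefficients = 2^17 = 131,072.

Answer: 131,072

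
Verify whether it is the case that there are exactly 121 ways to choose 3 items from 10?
False

Working:
C(10,3) = 120 ≠ 121.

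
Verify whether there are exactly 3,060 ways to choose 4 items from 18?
True

Explanation: C(18,4) = 3,060.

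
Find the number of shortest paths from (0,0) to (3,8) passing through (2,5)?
84

To (2,5): C(7,2)=21. From there: C(4,1)=4. Total: 84.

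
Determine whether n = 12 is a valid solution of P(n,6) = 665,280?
P(12,6) = 12·11·10·9·8·7 = 665,280, which equals 665,280.

Answer: Yes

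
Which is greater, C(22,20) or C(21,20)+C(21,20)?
C(22,20)=231; C(21,20)+C(21,20)=21+21=42.
Final answer: C(22,20)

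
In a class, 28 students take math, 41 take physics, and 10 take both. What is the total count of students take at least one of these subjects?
59

Explanation: |A∪B| = |A|+|B|-|A∩B| = 28+41-10 = 59.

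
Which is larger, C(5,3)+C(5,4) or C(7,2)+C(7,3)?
C(7,2)+C(7,3)
First=15, Second=56.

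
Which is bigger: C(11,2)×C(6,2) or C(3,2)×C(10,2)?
C(11,2)×C(6,2)

C(11,2)×C(6,2)=825, C(3,2)×C(10,2)=135.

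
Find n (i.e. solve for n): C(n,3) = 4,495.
31

Reasoning: C(n,3) = n(n−1)(n−2)/3! is increasing in n, and n(n−1)(n−2) = 3!·4,495 = 26,970 ≈ (n−1)^3 gives n ≈ 31.0. Check: C(29,3) = 3,654, C(30,3) = 4,060, C(31,3) = 4,495 ✓. So n = 31.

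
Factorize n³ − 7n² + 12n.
n(n − 3)(n − 4)
n³ − 7n² + 12n = n(n² − 7n + 12) = n(n − 3)(n − 4).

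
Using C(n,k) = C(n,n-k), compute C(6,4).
C(6,4) = C(6,2) = 15.
Final answer: 15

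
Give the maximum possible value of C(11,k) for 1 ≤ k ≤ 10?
462

C(11,k) is maximised at the centre of the row: C(11,5) = 462.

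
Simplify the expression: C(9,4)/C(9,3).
3/2

Explanation: C(n,k+1)/C(n,k) = (n−k)/(k+1). Here (9−3)/(3+1) = 6/4 = 3/2.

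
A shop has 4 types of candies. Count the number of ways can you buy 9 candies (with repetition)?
220

Stars and bars: C(9+4-1, 9) = C(12, 9) = 220.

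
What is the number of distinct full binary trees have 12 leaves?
58,786

Solution: Using the Catalan number formula: C_n = C(2n, n) / (n+1)
C_11 = C(22, 11) / (11+1)
     = 705432 / 12
     = 58,786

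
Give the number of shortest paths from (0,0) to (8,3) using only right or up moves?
165
Choose 8 rights from 11 moves: C(11,8) = 165.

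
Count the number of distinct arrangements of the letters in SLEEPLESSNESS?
Word has 13 letters (S=5, L=2, E=4, P=1, N=1). Arrangements: 13!/Π(k!) = 1,081,080.
Final answer: 1,081,080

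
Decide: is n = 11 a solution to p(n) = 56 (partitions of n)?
Yes

Solution: Pentagonal recurrence p(n) = p(n−1) + p(n−2) − p(n−5) − p(n−7) + …: p(11) = p(10) + p(9) − p(6) − p(4) = 42 + 30 − 11 − 5 = 56, which equals 56.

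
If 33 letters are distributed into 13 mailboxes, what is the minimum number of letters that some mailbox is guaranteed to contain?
3

Explanation: Pigeonhole: ⌈33/13⌉ = 3.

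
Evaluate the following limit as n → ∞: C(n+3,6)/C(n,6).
1

Solution: Both numerator and denominator grow as n^6/6! for large n, so the ratio → 1.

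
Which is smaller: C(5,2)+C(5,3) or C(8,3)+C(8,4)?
First=20, Second=126.
Final answer: C(5,2)+C(5,3)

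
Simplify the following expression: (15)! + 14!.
1,394,852,659,200

Solution: (15)! + 14! = (15)·14! + 14! = (15+1)·14! = 16·14! = 1,394,852,659,200.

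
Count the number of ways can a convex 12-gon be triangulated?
16,796

Solution: Using the Catalan number formula: C_n = C(2n, n) / (n+1)
C_10 = C(20, 10) / (10+1)
     = 184756 / 11
     = 16,796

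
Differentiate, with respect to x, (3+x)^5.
5(3+x)^4

Working:
Using the power rule: d/dx (3+x)^5 = 5(3+x)^{4}.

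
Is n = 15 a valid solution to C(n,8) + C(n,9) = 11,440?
Yes

Solution: C(15,8) + C(15,9) = 6,435 + 5,005 = 11,440, which equals 11,440.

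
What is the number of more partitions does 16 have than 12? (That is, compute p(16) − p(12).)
Pentagonal recurrence p(n) = p(n−1) + p(n−2) − p(n−5) − p(n−7) + …: p(16) = p(15) + p(14) − p(11) − p(9) + p(4) + p(1) = 176 + 135 − 56 − 30 + 5 + 1 = 231.
p(12) = p(11) + p(10) − p(7) − p(5) + p(0) = 56 + 42 − 15 − 7 + 1 = 77.
Difference = 231 − 77 = 154.

Answer: 154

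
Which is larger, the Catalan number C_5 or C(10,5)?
C(10,5)

Solution: C_5 = C(10,5)/(5+1) = 252/6 = 42; C(10,5) = 252.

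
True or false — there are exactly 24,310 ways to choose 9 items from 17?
True

Solution: C(17,9) = 24,310.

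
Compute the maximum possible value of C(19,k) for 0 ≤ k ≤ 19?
92,378

Maximum at k = 9 or k = 10: C(19,9) = 92,378.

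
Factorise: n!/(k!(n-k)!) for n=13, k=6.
C(13,6) = 1,716

This is the binomial coefficient C(13,6) = 1,716.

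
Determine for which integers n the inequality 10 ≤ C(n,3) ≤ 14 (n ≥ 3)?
5

Explanation: C(4,3)=4; C(5,3)=10; C(6,3)=20. So valid n = 5.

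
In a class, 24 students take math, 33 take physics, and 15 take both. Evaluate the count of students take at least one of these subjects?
|A∪B| = |A|+|B|-|A∩B| = 24+33-15 = 42.
Final answer: 42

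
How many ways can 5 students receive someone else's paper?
44

Working:
Using D(n) = (n-1)[D(n-1) + D(n-2)]:
D(5) = (5-1) × [D(4) + D(3)]
      = 4 × [9 + 2]
      = 4 × 11
      = 44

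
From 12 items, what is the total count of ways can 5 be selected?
792

Explanation: C(12,5) = 12! / (5! × (12-5)!)
         = 12! / (5! × 7!)
         = 792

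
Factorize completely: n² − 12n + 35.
(n − 5)(n − 7)

Explanation: Seek roots whose sum is 12 and product is 35: (5, 7). So n² − 12n + 35 = (n − 5)(n − 7).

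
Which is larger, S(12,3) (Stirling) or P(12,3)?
S(12,3)
S(12,3) = 3·S(11,3) + S(11,2) = 3·28,501 + 1,023 = 86,526; P(12,3) = 1,320.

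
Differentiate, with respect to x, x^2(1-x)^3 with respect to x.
Product rule: 2x^{1}(1-x)^{3} + x^2·(-3)(1-x)^{2}.

Answer: 2x^1(1-x)^3 - 3x^2(1-x)^2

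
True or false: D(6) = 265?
Derangements of 6 elements: D(6) = (6-1)·[D(5) + D(4)] = 5·[44 + 9] = 265.

Answer: True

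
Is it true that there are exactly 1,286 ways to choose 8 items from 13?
C(13,8) = 1,287 ≠ 1286.

Answer: False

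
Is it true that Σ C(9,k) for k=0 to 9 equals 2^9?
True

Reasoning: Binomial theorem: Σ C(9,k) = (1+1)^9 = 2^9 = 512; RHS 2^9 = 512.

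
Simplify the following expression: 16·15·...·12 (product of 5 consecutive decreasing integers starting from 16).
This is P(16,5) = 16!/(11)! = 524,160.

Answer: 524,160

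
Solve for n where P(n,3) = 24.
4

Working:
P(n,3) = n(n−1)(n−2) is increasing in n; n(n−1)(n−2) ≈ (n−1)^3 = 24 gives n ≈ 3.9. Check: P(3,3) = 6, P(4,3) = 24 ✓. So n = 4.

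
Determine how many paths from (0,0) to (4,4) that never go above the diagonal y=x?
14

Counted by the Catalan number C_4: C_4 = C(8,4)/(4+1) = 70/5 = 14.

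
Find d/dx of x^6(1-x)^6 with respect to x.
6x^5(1-x)^6 - 6x^6(1-x)^5

Reasoning: Product rule: 6x^{5}(1-x)^{6} + x^6·(-6)(1-x)^{5}.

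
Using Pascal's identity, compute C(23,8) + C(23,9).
1,307,504
C(23,8) + C(23,9) = C(24,9) = 1,307,504.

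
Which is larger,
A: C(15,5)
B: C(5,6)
A

Explanation: A=C(15,5)=3,003, B=C(5,6)=0.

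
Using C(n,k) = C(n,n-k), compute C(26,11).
7,726,160

Solution: C(26,11) = C(26,15) = 7,726,160.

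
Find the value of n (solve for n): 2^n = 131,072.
17

131,072 = 1,024 × 128 = 2^10 × 2^7 = 2^17, so n = 17.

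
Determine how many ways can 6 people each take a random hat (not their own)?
265
Using D(n) = (n-1)[D(n-1) + D(n-2)]:
D(6) = (6-1) × [D(5) + D(4)]
      = 5 × [44 + 9]
      = 5 × 53
      = 265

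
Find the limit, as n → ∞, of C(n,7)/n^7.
1/5040

Reasoning: C(n,7) ≈ n^7/7! for large n. Limit = 1/7! = 1/5040.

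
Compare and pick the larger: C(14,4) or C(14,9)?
C(14,9)
C(14,4)=1,001, C(14,9)=2,002.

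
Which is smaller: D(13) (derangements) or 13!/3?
13!/3

Reasoning: D(13) = (13-1)·[D(12) + D(11)] = 12·[176,214,841 + 14,684,570] = 2,290,792,932; 13!/3 = 6,227,020,800/3 = 2,075,673,600.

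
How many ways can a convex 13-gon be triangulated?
58,786
Using the Catalan number formula: C_n = C(2n, n) / (n+1)
C_11 = C(22, 11) / (11+1)
     = 705432 / 12
     = 58,786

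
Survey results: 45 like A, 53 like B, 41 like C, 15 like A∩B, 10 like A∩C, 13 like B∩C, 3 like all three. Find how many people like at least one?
104

|A∪B∪C| = 45+53+41-15-10-13+3 = 104.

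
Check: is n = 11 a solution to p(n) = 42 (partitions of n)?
No

Pentagonal recurrence p(n) = p(n−1) + p(n−2) − p(n−5) − p(n−7) + …: p(11) = p(10) + p(9) − p(6) − p(4) = 42 + 30 − 11 − 5 = 56, which does not equal 42.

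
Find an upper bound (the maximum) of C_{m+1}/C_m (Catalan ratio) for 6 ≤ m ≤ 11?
C_{m+1}/C_m = 2(2m+1)/(m+2), which increases with m. Maximum at m = 11: 2·23/13 = 46/13.

Answer: 46/13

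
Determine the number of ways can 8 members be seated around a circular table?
5,040

Circular arrangements: (8-1)! = 5,040.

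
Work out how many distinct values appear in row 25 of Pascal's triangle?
Row 25 has entries C(25,0)..C(25,25); by symmetry C(25,k)=C(25,25-k), giving 13 distinct values.

Answer: 13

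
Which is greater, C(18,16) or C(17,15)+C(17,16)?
Equal
By Pascal's identity: C(18,16) = C(17,15)+C(17,16) = 153. Equal.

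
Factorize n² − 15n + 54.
(n − 6)(n − 9)
Seek roots whose sum is 15 and product is 54: (6, 9). So n² − 15n + 54 = (n − 6)(n − 9).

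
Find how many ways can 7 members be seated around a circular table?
720

Reasoning: Circular arrangements: (7-1)! = 720.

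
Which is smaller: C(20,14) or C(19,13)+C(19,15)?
C(20,14)=38,760; C(19,13)+C(19,15)=27,132+3,876=31,008.
Final answer: C(19,13)+C(19,15)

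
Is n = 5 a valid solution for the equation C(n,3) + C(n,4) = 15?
Yes

Working:
C(5,3) + C(5,4) = 10 + 5 = 15, which equals 15.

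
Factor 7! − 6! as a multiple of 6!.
6 × 6! = 4,320

7! − 6! = 7·6! − 6! = (7 − 1)·6! = 6 × 6! = 4,320.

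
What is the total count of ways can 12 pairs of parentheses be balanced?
Using the Catalan number formula: C_n = C(2n, n) / (n+1)
C_12 = C(24, 12) / (12+1)
     = 2704156 / 13
     = 208,012
Final answer: 208,012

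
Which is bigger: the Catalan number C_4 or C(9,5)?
C(9,5)
C_4 = C(8,4)/(4+1) = 70/5 = 14; C(9,5) = 126.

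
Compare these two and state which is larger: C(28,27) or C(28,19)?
C(28,19)

Working:
C(28,27)=28, C(28,19)=6,906,900.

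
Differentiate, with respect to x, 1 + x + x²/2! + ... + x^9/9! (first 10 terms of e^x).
1 + x + x²/2! + ... + x^8/8!

Solution: Differentiating term by term gives the first 9 terms of e^x.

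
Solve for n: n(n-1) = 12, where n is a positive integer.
4

Working:
n² − n − 12 = 0, so n = (1 ± √(1 + 4·12))/2 = (1 ± √49)/2 = (1 ± 7)/2, i.e. n = 4 or n = -3. Taking the positive root, n = 4 (check: 4×3 = 12).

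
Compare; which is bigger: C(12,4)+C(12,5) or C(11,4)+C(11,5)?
C(12,4)+C(12,5)

Explanation: First=1,287, Second=792.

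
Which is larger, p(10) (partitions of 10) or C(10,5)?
C(10,5)

Working:
Pentagonal recurrence p(n) = p(n−1) + p(n−2) − p(n−5) − p(n−7) + …: p(10) = p(9) + p(8) − p(5) − p(3) = 30 + 22 − 7 − 3 = 42; C(10,5) = 252.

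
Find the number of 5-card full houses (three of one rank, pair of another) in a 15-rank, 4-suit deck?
5,040

Solution: Triple rank: 15. Triple suits: C(4,3)=4. Pair rank: 14. Pair suits: C(4,2)=6. Total: 5,040.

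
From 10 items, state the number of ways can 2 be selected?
45

Explanation: C(10,2) = 10! / (2! × (10-2)!)
         = 10! / (2! × 8!)
         = 45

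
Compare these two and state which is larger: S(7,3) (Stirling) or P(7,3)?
S(7,3)

Solution: S(7,3) = 3·S(6,3) + S(6,2) = 3·90 + 31 = 301; P(7,3) = 210.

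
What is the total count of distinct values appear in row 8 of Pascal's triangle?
5

Solution: Row 8 has entries C(8,0)..C(8,8); by symmetry C(8,k)=C(8,8-k), giving 5 distinct values.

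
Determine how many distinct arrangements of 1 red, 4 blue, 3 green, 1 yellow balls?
Multinomial: 9!/(1! × 4! × 3! × 1!) = 2,520.

Answer: 2,520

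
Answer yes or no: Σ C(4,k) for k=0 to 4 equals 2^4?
Binomial theorem: Σ C(4,k) = (1+1)^4 = 2^4 = 16; RHS 2^4 = 16.
Final answer: Yes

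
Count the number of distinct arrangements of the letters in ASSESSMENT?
75,600

Working:
Word has 10 letters (A=1, S=4, E=2, M=1, N=1, T=1). Arrangements: 10!/Π(k!) = 75,600.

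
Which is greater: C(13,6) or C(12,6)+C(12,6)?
C(12,6)+C(12,6)

Explanation: C(13,6)=1,716; C(12,6)+C(12,6)=924+924=1,848.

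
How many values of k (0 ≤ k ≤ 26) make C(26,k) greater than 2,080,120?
9

Solution: Row 26 is unimodal and symmetric about k=26/2. C(26,8)=1,562,275 ≤ 2,080,120; C(26,9)=3,124,550 > 2,080,120; by symmetry C(26,k) > 2,080,120 for k = 9..17. That's 17 - 9 + 1 = 9 values.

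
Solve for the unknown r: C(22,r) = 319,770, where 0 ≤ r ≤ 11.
8
C(22,r) is increasing for 0 ≤ r ≤ 11. Stepping up (C(22,r+1) = C(22,r)·(22−r)/(r+1)): C(22,1) = 22, C(22,2) = 231, C(22,3) = 1,540, C(22,4) = 7,315, C(22,5) = 26,334, C(22,6) = 74,613, C(22,7) = 170,544, C(22,8) = 319,770 ✓. So r = 8.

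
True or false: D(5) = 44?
True
Derangements of 5 elements: D(5) = (5-1)·[D(4) + D(3)] = 4·[9 + 2] = 44.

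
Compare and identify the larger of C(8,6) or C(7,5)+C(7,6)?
Equal

Working:
By Pascal's identity: C(8,6) = C(7,5)+C(7,6) = 28. Equal.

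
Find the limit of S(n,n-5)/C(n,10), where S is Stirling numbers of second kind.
945

Working:
The leading term of S(n,n-5) as a polynomial in n is (9)!!·C(n,10), so the ratio → (9)!! = 945.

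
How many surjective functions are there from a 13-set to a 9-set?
Onto functions = 9! × S(13,9)
First compute S(13,9) via recurrence:
Using the Stirling recurrence: S(n,k) = k·S(n-1,k) + S(n-1,k-1)
S(13,9) = 9·S(12,9) + S(12,8)
         = 9·22275 + 159027
         = 200475 + 159027
         = 359,502
Then: 362880 × 359502 = 130,456,085,760
Final answer: 130,456,085,760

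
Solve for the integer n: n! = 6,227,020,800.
13

Explanation: n! is strictly increasing. 11! = 39,916,800, 12! = 479,001,600, 13! = 6,227,020,800 ✓. So n = 13.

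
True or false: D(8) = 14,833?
Derangements of 8 elements: D(8) = (8-1)·[D(7) + D(6)] = 7·[1,854 + 265] = 14,833.
Final answer: True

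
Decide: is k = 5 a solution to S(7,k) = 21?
No

Solution: S(7,5) = 5·S(6,5) + S(6,4) = 5·15 + 65 = 140, which does not equal 21.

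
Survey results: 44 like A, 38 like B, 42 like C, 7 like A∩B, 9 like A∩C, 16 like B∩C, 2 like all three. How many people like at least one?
94

Explanation: |A∪B∪C| = 44+38+42-7-9-16+2 = 94.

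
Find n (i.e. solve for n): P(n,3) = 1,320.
P(n,3) = n(n−1)(n−2) is increasing in n; n(n−1)(n−2) ≈ (n−1)^3 = 1,320 gives n ≈ 12.0. Check: P(10,3) = 720, P(11,3) = 990, P(12,3) = 1,320 ✓. So n = 12.
Final answer: 12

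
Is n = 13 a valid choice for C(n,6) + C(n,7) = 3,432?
Yes

C(13,6) + C(13,7) = 1,716 + 1,716 = 3,432, which equals 3,432.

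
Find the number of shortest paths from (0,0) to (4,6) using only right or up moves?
210

Choose 4 rights from 10 moves: C(10,4) = 210.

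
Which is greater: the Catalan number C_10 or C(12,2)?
C_10

C_10 = C(20,10)/(10+1) = 184,756/11 = 16,796; C(12,2) = 66.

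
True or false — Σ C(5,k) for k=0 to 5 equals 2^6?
False

Working:
Binomial theorem: Σ C(5,k) = (1+1)^5 = 2^5 = 32; RHS 2^6 = 64.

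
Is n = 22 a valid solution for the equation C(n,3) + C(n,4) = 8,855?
Yes

C(22,3) + C(22,4) = 1,540 + 7,315 = 8,855, which equals 8,855.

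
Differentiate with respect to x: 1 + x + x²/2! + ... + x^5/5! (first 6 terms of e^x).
1 + x + x²/2! + ... + x^4/4!

Explanation: Differentiating term by term gives the first 5 terms of e^x.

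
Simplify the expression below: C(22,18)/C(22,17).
5/18

Working:
C(n,k+1)/C(n,k) = (n−k)/(k+1). Here (22−17)/(17+1) = 5/18 = 5/18.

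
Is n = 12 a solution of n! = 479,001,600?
Yes

12! = 12·11! = 12·39,916,800 = 479,001,600, which equals 479,001,600.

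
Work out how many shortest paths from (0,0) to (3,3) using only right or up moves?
Choose 3 rights from 6 moves: C(6,3) = 20.
Final answer: 20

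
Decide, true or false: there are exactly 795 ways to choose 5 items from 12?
False

Working:
C(12,5) = 792 ≠ 795.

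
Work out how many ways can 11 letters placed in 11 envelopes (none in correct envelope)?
Using D(n) = (n-1)[D(n-1) + D(n-2)]:
D(11) = (11-1) × [D(10) + D(9)]
      = 10 × [1334961 + 133496]
      = 10 × 1468457
      = 14,684,570

Answer: 14,684,570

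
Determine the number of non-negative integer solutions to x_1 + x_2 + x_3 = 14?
120

Working:
C(14+3-1, 3-1) = 120.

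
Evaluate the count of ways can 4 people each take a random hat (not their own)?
9

Explanation: Using D(n) = (n-1)[D(n-1) + D(n-2)]:
D(4) = (4-1) × [D(3) + D(2)]
      = 3 × [2 + 1]
      = 3 × 3
      = 9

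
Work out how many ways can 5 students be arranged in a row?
120

Working:
Arrangements of 5 distinct objects: 5! = 120.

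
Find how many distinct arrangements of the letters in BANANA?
60

Word has 6 letters (B=1, A=3, N=2). Arrangements: 6!/Π(k!) = 60.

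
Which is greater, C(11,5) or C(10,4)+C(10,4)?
C(11,5)

Reasoning: C(11,5)=462; C(10,4)+C(10,4)=210+210=420.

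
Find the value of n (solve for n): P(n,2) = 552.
24

Solution: P(n,2) = n(n−1) is increasing in n; n(n−1) ≈ (n−0.5)^2 = 552 gives n ≈ 24.0. Check: P(22,2) = 462, P(23,2) = 506, P(24,2) = 552 ✓. So n = 24.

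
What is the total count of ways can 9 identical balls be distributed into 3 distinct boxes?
55

Solution: C(9+3-1, 3-1) = C(11, 2) = 55.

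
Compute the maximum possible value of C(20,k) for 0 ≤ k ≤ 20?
184,756

Working:
Maximum at k = 10: C(20,10) = 184,756.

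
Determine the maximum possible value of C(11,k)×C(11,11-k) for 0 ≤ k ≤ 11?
213,444

Explanation: C(11,k)·C(11,11-k) = C(11,k)², maximised at the centre k = 5: C(11,5)² = 213,444.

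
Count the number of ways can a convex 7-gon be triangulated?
Using the Catalan number formula: C_n = C(2n, n) / (n+1)
C_5 = C(10, 5) / (5+1)
     = 252 / 6
     = 42

Answer: 42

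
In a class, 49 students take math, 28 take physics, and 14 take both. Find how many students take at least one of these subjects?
63

Explanation: |A∪B| = |A|+|B|-|A∩B| = 49+28-14 = 63.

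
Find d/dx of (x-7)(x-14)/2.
d/dx[(x-7)(x-14)] = (x-14) + (x-7) = 2x - 21. Dividing by 2 gives (2x - 21)/2.

Answer: (2x - 21)/2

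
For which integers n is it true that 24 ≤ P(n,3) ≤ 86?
4, 5

Solution: P(3,3)=6; P(4,3)=24; P(5,3)=60; P(6,3)=120. So valid n = 4, 5.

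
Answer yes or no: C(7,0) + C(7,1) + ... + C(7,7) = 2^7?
Yes

Solution: Binomial theorem with x = y = 1: Σ C(7,i) = (1+1)^7 = 2^7 = 128. The statement holds.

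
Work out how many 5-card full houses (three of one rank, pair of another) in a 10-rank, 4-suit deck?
Triple rank: 10. Triple suits: C(4,3)=4. Pair rank: 9. Pair suits: C(4,2)=6. Total: 2,160.
Final answer: 2,160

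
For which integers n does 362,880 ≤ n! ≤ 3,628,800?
9, 10

n! is strictly increasing; 9! = 362,880 and 10! = 3,628,800, so valid n = 9, 10.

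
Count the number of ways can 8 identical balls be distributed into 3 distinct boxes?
C(8+3-1, 3-1) = C(10, 2) = 45.
Final answer: 45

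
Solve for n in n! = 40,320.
8

n! is strictly increasing. 6! = 720, 7! = 5,040, 8! = 40,320 ✓. So n = 8.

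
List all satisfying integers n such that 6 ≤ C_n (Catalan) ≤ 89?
4, 5

Explanation: C_3=5; C_4=14; C_5=42; C_6=132. So valid n = 4, 5.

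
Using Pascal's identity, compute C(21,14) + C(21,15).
170,544
C(21,14) + C(21,15) = C(22,15) = 170,544.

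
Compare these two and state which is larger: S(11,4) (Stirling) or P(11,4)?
S(11,4)
S(11,4) = 4·S(10,4) + S(10,3) = 4·34,105 + 9,330 = 145,750; P(11,4) = 7,920.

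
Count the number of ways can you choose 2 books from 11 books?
55

Explanation: C(11,2) = 11! / (2! × (11-2)!)
         = 11! / (2! × 9!)
         = 55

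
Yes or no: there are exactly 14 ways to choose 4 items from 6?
No

Explanation: C(6,4) = 15 ≠ 14.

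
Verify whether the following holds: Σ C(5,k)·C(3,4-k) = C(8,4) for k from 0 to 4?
True

Working:
Vandermonde's identity gives C(8,4) = 70; RHS C(8,4) = 70.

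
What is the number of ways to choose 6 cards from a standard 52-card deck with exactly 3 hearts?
2,613,754

Working:
13 hearts and 39 non-hearts: C(13,3) × C(39,3) = 286 × 9139 = 2,613,754.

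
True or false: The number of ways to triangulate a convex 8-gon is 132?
True

Triangulations of a convex 8-gon are counted by the Catalan number C_6: C_6 = C(12,6)/(6+1) = 924/7 = 132.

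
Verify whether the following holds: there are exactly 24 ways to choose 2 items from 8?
False
C(8,2) = 28 ≠ 24.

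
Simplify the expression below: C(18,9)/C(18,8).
10/9

Explanation: C(n,k+1)/C(n,k) = (n−k)/(k+1). Here (18−8)/(8+1) = 10/9 = 10/9.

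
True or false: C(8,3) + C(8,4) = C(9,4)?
True

Solution: Pascal's identity C(n,k) + C(n,k+1) = C(n+1,k+1): 56 + 70 = 126 = C(9,4).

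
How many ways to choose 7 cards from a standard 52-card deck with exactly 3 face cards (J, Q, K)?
12 face cards and 40 non-face cards: C(12,3) × C(40,4) = 220 × 91,390 = 20,105,800.

Answer: 20,105,800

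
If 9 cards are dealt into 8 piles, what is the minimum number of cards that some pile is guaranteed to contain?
Pigeonhole: ⌈9/8⌉ = 2.

Answer: 2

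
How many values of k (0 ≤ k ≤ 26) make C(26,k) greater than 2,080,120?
9

Row 26 is unimodal and symmetric about k=26/2. C(26,8)=1,562,275 ≤ 2,080,120; C(26,9)=3,124,550 > 2,080,120; by symmetry C(26,k) > 2,080,120 for k = 9..17. That's 17 - 9 + 1 = 9 values.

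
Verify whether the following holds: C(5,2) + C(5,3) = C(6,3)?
True

Working:
Pascal's identity: LHS = 10 + 10 = 20; RHS = C(6,3) = 20. Both sides agree, so the statement holds.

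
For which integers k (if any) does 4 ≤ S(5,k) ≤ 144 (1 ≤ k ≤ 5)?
2, 3, 4

Solution: S(5,1)=1; S(5,2)=15; S(5,3)=25; S(5,4)=10; S(5,5)=1. So valid k = 2, 3, 4.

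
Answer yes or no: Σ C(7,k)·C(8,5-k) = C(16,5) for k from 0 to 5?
No
Vandermonde's identity gives C(15,5) = 3,003; RHS C(16,5) = 4,368.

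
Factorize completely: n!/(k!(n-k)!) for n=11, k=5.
C(11,5) = 462

Reasoning: This is the binomial coefficient C(11,5) = 462.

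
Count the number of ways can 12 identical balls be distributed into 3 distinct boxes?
C(12+3-1, 3-1) = C(14, 2) = 91.
Final answer: 91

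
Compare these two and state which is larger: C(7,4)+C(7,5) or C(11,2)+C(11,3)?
C(11,2)+C(11,3)

Solution: First=56, Second=220.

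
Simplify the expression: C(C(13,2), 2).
3,003

Solution: C(13,2) = 78, then C(78, 2) = 3,003.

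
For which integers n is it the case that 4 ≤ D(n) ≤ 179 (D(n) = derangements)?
4, 5

Solution: Using D(n) = (n−1)[D(n−1) + D(n−2)] with D(1)=0, D(2)=1: D(3)=2; D(4)=9; D(5)=44; D(6)=265. So valid n = 4, 5.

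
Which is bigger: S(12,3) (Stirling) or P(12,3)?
S(12,3)

Solution: S(12,3) = 3·S(11,3) + S(11,2) = 3·28,501 + 1,023 = 86,526; P(12,3) = 1,320.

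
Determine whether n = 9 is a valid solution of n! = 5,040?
No

Working:
9! = 9·8! = 9·40,320 = 362,880, which does not equal 5,040.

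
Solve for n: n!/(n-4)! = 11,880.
12

Working:
n!/(n-4)! = n×(n-1)×(n-2)×(n-3), a product of 4 consecutive integers ≈ (n−1.5)^4. 11,880^(1/4) + 1.5 ≈ 11.9; check n = 12: 12×11×10×9 = 11,880 ✓. So n = 12.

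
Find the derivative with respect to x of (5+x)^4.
4(5+x)^3

Solution: Using the power rule: d/dx (5+x)^4 = 4(5+x)^{3}.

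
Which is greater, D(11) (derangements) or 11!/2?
D(11) = (11-1)·[D(10) + D(9)] = 10·[1,334,961 + 133,496] = 14,684,570; 11!/2 = 39,916,800/2 = 19,958,400.

Answer: 11!/2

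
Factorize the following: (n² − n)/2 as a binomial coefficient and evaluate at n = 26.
C(n,2); C(26,2) = 325
(n² − n)/2 = n(n−1)/2 = C(n,2). At n = 26: C(26,2) = 325.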